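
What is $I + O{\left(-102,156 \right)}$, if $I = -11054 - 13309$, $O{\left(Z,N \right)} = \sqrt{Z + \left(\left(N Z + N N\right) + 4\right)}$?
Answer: $-24363 + \sqrt{8326} \approx -24272.0$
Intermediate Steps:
$O{\left(Z,N \right)} = \sqrt{4 + Z + N^{2} + N Z}$ ($O{\left(Z,N \right)} = \sqrt{Z + \left(\left(N Z + N^{2}\right) + 4\right)} = \sqrt{Z + \left(\left(N^{2} + N Z\right) + 4\right)} = \sqrt{Z + \left(4 + N^{2} + N Z\right)} = \sqrt{4 + Z + N^{2} + N Z}$)
$I = -24363$ ($I = -11054 - 13309 = -24363$)
$I + O{\left(-102,156 \right)} = -24363 + \sqrt{4 - 102 + 156^{2} + 156 \left(-102\right)} = -24363 + \sqrt{4 - 102 + 24336 - 15912} = -24363 + \sqrt{8326}$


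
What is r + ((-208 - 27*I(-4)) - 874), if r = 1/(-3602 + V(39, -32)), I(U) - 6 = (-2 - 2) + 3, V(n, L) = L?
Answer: -4422579/3634 ≈ -1217.0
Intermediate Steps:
I(U) = 5 (I(U) = 6 + ((-2 - 2) + 3) = 6 + (-4 + 3) = 6 - 1 = 5)
r = -1/3634 (r = 1/(-3602 - 32) = 1/(-3634) = -1/3634 ≈ -0.00027518)
r + ((-208 - 27*I(-4)) - 874) = -1/3634 + ((-208 - 27*5) - 874) = -1/3634 + ((-208 - 1*135) - 874) = -1/3634 + ((-208 - 135) - 874) = -1/3634 + (-343 - 874) = -1/3634 - 1217 = -4422579/3634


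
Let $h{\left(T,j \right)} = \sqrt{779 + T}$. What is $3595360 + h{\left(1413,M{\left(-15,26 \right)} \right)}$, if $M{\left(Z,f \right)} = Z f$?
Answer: $3595360 + 4 \sqrt{137} \approx 3.5954 \cdot 10^{6}$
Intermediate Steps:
$3595360 + h{\left(1413,M{\left(-15,26 \right)} \right)} = 3595360 + \sqrt{779 + 1413} = 3595360 + \sqrt{2192} = 3595360 + 4 \sqrt{137}$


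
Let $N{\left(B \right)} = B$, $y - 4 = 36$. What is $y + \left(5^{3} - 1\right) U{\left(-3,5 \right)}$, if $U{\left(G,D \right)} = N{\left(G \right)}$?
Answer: $-332$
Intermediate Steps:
$y = 40$ ($y = 4 + 36 = 40$)
$U{\left(G,D \right)} = G$
$y + \left(5^{3} - 1\right) U{\left(-3,5 \right)} = 40 + \left(5^{3} - 1\right) \left(-3\right) = 40 + \left(125 - 1\right) \left(-3\right) = 40 + 124 \left(-3\right) = 40 - 372 = -332$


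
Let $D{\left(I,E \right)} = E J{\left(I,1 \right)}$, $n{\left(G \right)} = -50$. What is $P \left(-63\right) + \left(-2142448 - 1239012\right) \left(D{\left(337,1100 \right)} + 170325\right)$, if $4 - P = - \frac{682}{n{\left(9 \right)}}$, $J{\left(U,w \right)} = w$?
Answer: $- \frac{14491669497317}{25} \approx -5.7967 \cdot 10^{11}$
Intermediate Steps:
$D{\left(I,E \right)} = E$ ($D{\left(I,E \right)} = E 1 = E$)
$P = - \frac{241}{25}$ ($P = 4 - - \frac{682}{-50} = 4 - \left(-682\right) \left(- \frac{1}{50}\right) = 4 - \frac{341}{25} = - \frac{241}{25} \approx -9.64$)
$P \left(-63\right) + \left(-2142448 - 1239012\right) \left(D{\left(337,1100 \right)} + 170325\right) = \left(- \frac{241}{25}\right) \left(-63\right) + \left(-2142448 - 1239012\right) \left(1100 + 170325\right) = \frac{15183}{25} - 579666780500 = - \frac{14491669497317}{25}$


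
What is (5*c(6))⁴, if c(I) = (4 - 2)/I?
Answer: 625/81 ≈ 7.7160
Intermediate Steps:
c(I) = 2/I
(5*c(6))⁴ = (5*(2/6))⁴ = (5*(2*(⅙)))⁴ = (5*(⅓))⁴ = (5/3)⁴ = 625/81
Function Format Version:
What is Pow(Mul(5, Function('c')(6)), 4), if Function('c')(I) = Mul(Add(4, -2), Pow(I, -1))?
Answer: Rational(625, 81) ≈ 7.7160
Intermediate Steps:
Function('c')(I) = Mul(2, Pow(I, -1))
Pow(Mul(5, Function('c')(6)), 4) = Pow(Mul(5, Mul(2, Pow(6, -1))), 4) = Pow(Mul(5, Mul(2, Rational(1, 6))), 4) = Pow(Mul(5, Rational(1, 3)), 4) = Pow(Rational(5, 3), 4) = Rational(625, 81)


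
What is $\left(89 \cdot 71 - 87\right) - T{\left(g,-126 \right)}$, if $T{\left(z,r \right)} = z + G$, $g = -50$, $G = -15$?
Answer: $6297$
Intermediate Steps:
$T{\left(z,r \right)} = -15 + z$ ($T{\left(z,r \right)} = z - 15 = -15 + z$)
$\left(89 \cdot 71 - 87\right) - T{\left(g,-126 \right)} = \left(89 \cdot 71 - 87\right) - \left(-15 - 50\right) = \left(6319 - 87\right) - -65 = 6232 + 65 = 6297$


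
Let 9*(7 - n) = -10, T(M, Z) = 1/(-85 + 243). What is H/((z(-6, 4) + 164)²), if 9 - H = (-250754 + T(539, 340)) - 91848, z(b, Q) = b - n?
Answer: 4384735497/287528558 ≈ 15.250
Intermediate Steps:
T(M, Z) = 1/158
n = 73/9 (n = 7 - ⅑*(-10) = 7 + 10/9 = 73/9 ≈ 8.1111)
z(b, Q) = -73/9 + b (z(b, Q) = b - 1*73/9 = b - 73/9 = -73/9 + b)
H = 54132537/158 (H = 9 - ((-250754 + 1/158) - 91848) = 9 - (-39619131/158 - 91848) = 9 - 1*(-54131115/158) = 9 + 54131115/158 = 54132537/158 ≈ 3.4261e+5)
H/((z(-6, 4) + 164)²) = 54132537/(158*(((-73/9 - 6) + 164)²)) = 54132537/(158*((-127/9 + 164)²)) = 54132537/(158*((1349/9)²)) = 54132537/(158*(1819801/81)) = (54132537/158)*(81/1819801) = 4384735497/287528558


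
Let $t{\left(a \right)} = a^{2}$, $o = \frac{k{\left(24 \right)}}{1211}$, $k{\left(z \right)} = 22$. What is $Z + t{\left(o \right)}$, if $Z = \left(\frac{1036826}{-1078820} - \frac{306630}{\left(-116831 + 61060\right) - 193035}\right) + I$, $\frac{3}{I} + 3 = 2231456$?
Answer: $\frac{8522336297981550552099}{31370962042388163205570} \approx 0.27166$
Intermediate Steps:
$I = \frac{3}{2231453}$ ($I = \frac{3}{-3 + 2231456} = \frac{3}{2231453} \approx 1.3444 \cdot 10^{-6}$)
$Z = \frac{40629407942712773}{149739918007800190}$ ($Z = \left(\frac{1036826}{-1078820} - \frac{306630}{\left(-116831 + 61060\right) - 193035}\right) + \frac{3}{2231453} = \left(1036826 \left(- \frac{1}{1078820}\right) - \frac{306630}{-55771 - 193035}\right) + \frac{3}{2231453} = \left(- \frac{518413}{539410} - \frac{306630}{-248806}\right) + \frac{3}{2231453} = \left(- \frac{518413}{539410} - - \frac{153315}{124403}\right) + \frac{3}{2231453} = \left(- \frac{518413}{539410} + \frac{153315}{124403}\right) + \frac{3}{2231453} = \frac{18207511711}{67104222230} + \frac{3}{2231453} = \frac{40629407942712773}{149739918007800190} \approx 0.27133$)
$o = \frac{22}{1211} \approx 0.018167$
$Z + t{\left(o \right)} = \frac{40629407942712773}{149739918007800190} + \left(\frac{22}{1211}\right)^{2} = \frac{40629407942712773}{149739918007800190} + \frac{484}{1466521} = \frac{8522336297981550552099}{31370962042388163205570}$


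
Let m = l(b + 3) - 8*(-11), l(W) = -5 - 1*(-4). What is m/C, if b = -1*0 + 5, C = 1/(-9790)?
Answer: -851730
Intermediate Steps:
C = -1/9790 ≈ -0.00010215
b = 5 (b = 0 + 5 = 5)
l(W) = -1 (l(W) = -5 + 4 = -1)
m = 87 (m = -1 - 8*(-11) = -1 + 88 = 87)
m/C = 87/(-1/9790) = 87*(-9790) = -851730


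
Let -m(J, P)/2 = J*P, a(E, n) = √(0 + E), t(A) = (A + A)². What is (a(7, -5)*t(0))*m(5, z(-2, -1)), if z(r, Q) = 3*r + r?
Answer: 0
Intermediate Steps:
t(A) = 4*A² (t(A) = (2*A)² = 4*A²)
a(E, n) = √E
z(r, Q) = 4*r
m(J, P) = -2*J*P
(a(7, -5)*t(0))*m(5, z(-2, -1)) = (√7*(4*0²))*(-2*5*4*(-2)) = (√7*(4*0))*(-2*5*(-8)) = (√7*0)*80 = 0*80 = 0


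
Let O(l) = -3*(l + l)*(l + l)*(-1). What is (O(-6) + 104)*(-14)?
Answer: -7504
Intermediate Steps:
O(l) = 12*l² (O(l) = -3*2*l*2*l*(-1) = -12*l²*(-1) = 12*l²)
(O(-6) + 104)*(-14) = (12*(-6)² + 104)*(-14) = (12*36 + 104)*(-14) = (432 + 104)*(-14) = 536*(-14) = -7504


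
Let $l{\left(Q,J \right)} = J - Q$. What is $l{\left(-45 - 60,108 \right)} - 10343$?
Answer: $-10130$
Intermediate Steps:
$l{\left(-45 - 60,108 \right)} - 10343 = \left(108 - \left(-45 - 60\right)\right) - 10343 = \left(108 - -105\right) - 10343 = \left(108 + 105\right) - 10343 = 213 - 10343 = -10130$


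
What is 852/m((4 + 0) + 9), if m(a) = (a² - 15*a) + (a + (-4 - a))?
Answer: -142/5 ≈ -28.400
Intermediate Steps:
m(a) = -4 + a² - 15*a (m(a) = (a² - 15*a) - 4 = -4 + a² - 15*a)
852/m((4 + 0) + 9) = 852/(-4 + ((4 + 0) + 9)² - 15*((4 + 0) + 9)) = 852/(-4 + (4 + 9)² - 15*(4 + 9)) = 852/(-4 + 13² - 15*13) = 852/(-4 + 169 - 195) = 852/(-30) = 852*(-1/30) = -142/5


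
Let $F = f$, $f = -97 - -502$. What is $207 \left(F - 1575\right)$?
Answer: $-242190$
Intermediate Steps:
$f = 405$ ($f = -97 + 502 = 405$)
$F = 405$
$207 \left(F - 1575\right) = 207 \left(405 - 1575\right) = 207 \left(-1170\right) = -242190$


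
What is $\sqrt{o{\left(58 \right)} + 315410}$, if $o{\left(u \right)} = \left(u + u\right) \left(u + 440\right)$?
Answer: $\sqrt{373178} \approx 610.88$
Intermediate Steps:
$o{\left(u \right)} = 2 u \left(440 + u\right)$
$\sqrt{o{\left(58 \right)} + 315410} = \sqrt{2 \cdot 58 \left(440 + 58\right) + 315410} = \sqrt{2 \cdot 58 \cdot 498 + 315410} = \sqrt{57768 + 315410} = \sqrt{373178}$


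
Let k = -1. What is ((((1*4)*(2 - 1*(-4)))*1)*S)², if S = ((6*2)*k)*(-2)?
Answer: 331776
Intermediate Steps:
S = 24 (S = ((6*2)*(-1))*(-2) = (12*(-1))*(-2) = -12*(-2) = 24)
((((1*4)*(2 - 1*(-4)))*1)*S)² = ((((1*4)*(2 - 1*(-4)))*1)*24)² = (((4*(2 + 4))*1)*24)² = (((4*6)*1)*24)² = ((24*1)*24)² = (24*24)² = 576² = 331776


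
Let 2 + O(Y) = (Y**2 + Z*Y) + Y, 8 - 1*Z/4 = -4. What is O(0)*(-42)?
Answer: 84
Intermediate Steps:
Z = 48 (Z = 32 - 4*(-4) = 32 + 16 = 48)
O(Y) = -2 + Y**2 + 49*Y (O(Y) = -2 + ((Y**2 + 48*Y) + Y) = -2 + (Y**2 + 49*Y) = -2 + Y**2 + 49*Y)
O(0)*(-42) = (-2 + 0**2 + 49*0)*(-42) = (-2 + 0 + 0)*(-42) = -2*(-42) = 84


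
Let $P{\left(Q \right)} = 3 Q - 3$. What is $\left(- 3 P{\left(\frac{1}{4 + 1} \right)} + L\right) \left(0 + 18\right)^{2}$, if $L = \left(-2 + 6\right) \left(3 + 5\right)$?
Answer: $\frac{63504}{5} \approx 12701.0$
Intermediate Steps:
$P{\left(Q \right)} = -3 + 3 Q$
$L = 32$ ($L = 4 \cdot 8 = 32$)
$\left(- 3 P{\left(\frac{1}{4 + 1} \right)} + L\right) \left(0 + 18\right)^{2} = \left(- 3 \left(-3 + \frac{3}{4 + 1}\right) + 32\right) \left(0 + 18\right)^{2} = \left(- 3 \left(-3 + \frac{3}{5}\right) + 32\right) 18^{2} = \left(- 3 \left(-3 + 3 \cdot \frac{1}{5}\right) + 32\right) 324 = \left(- 3 \left(-3 + \frac{3}{5}\right) + 32\right) 324 = \left(\left(-3\right) \left(- \frac{12}{5}\right) + 32\right) 324 = \left(\frac{36}{5} + 32\right) 324 = \frac{196}{5} \cdot 324 = \frac{63504}{5}$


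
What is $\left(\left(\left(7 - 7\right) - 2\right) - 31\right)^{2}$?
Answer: $1089$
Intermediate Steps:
$\left(\left(\left(7 - 7\right) - 2\right) - 31\right)^{2} = \left(\left(0 - 2\right) - 31\right)^{2} = \left(-2 - 31\right)^{2} = \left(-33\right)^{2} = 1089$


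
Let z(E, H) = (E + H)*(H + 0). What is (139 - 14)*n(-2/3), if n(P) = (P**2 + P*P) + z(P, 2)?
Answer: 4000/9 ≈ 444.44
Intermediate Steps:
z(E, H) = H*(E + H) (z(E, H) = (E + H)*H = H*(E + H))
n(P) = 4 + 2*P + 2*P**2 (n(P) = (P**2 + P*P) + 2*(P + 2) = (P**2 + P**2) + 2*(2 + P) = 2*P**2 + (4 + 2*P) = 4 + 2*P + 2*P**2)
(139 - 14)*n(-2/3) = (139 - 14)*(4 + 2*(-2/3) + 2*(-2/3)**2) = 125*(4 + 2*(-2*1/3) + 2*(-2*1/3)**2) = 125*(4 + 2*(-2/3) + 2*(-2/3)**2) = 125*(4 - 4/3 + 2*(4/9)) = 125*(4 - 4/3 + 8/9) = 125*(32/9) = 4000/9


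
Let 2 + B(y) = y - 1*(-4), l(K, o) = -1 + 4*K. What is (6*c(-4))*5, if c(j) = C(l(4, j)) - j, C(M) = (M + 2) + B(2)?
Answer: 750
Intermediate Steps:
B(y) = 2 + y (B(y) = -2 + (y - 1*(-4)) = -2 + (y + 4) = -2 + (4 + y) = 2 + y)
C(M) = 6 + M (C(M) = (M + 2) + (2 + 2) = (2 + M) + 4 = 6 + M)
c(j) = 21 - j (c(j) = (6 + (-1 + 4*4)) - j = (6 + (-1 + 16)) - j = (6 + 15) - j = 21 - j)
(6*c(-4))*5 = (6*(21 - 1*(-4)))*5 = (6*(21 + 4))*5 = (6*25)*5 = 150*5 = 750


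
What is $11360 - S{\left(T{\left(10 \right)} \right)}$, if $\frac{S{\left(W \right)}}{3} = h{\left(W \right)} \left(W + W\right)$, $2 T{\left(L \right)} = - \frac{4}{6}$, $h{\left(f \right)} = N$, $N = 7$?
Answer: $11374$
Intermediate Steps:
$h{\left(f \right)} = 7$
$T{\left(L \right)} = - \frac{1}{3}$ ($T{\left(L \right)} = \frac{\left(-4\right) \frac{1}{6}}{2} = \frac{1}{2} \left(- \frac{2}{3}\right) = - \frac{1}{3}$)
$S{\left(W \right)} = 42 W$ ($S{\left(W \right)} = 3 \cdot 7 \left(W + W\right) = 3 \cdot 7 \cdot 2 W = 3 \cdot 14 W = 42 W$)
$11360 - S{\left(T{\left(10 \right)} \right)} = 11360 - 42 \left(- \frac{1}{3}\right) = 11360 - -14 = 11360 + 14 = 11374$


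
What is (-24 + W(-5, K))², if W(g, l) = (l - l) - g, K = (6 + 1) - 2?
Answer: 361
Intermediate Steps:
K = 5 (K = 7 - 2 = 5)
W(g, l) = -g (W(g, l) = 0 - g = -g)
(-24 + W(-5, K))² = (-24 - 1*(-5))² = (-24 + 5)² = (-19)² = 361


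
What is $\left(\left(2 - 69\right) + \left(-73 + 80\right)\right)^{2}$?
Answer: $3600$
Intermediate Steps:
$\left(\left(2 - 69\right) + \left(-73 + 80\right)\right)^{2} = \left(-67 + 7\right)^{2} = \left(-60\right)^{2} = 3600$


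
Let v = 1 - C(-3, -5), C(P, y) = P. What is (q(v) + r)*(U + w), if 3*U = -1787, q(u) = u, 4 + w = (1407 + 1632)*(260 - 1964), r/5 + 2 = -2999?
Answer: 233073042167/3 ≈ 7.7691e+10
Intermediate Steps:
r = -15005 (r = -10 + 5*(-2999) = -10 - 14995 = -15005)
w = -5178460 (w = -4 + (1407 + 1632)*(260 - 1964) = -4 + 3039*(-1704) = -4 - 5178456 = -5178460)
v = 4 (v = 1 - 1*(-3) = 1 + 3 = 4)
U = -1787/3 (U = (⅓)*(-1787) = -1787/3 ≈ -595.67)
(q(v) + r)*(U + w) = (4 - 15005)*(-1787/3 - 5178460) = -15001*(-15537167/3) = 233073042167/3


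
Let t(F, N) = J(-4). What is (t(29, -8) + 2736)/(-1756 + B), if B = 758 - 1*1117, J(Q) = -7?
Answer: -2729/2115 ≈ -1.2903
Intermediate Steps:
t(F, N) = -7
B = -359 (B = 758 - 1117 = -359)
(t(29, -8) + 2736)/(-1756 + B) = (-7 + 2736)/(-1756 - 359) = 2729/(-2115) = 2729*(-1/2115) = -2729/2115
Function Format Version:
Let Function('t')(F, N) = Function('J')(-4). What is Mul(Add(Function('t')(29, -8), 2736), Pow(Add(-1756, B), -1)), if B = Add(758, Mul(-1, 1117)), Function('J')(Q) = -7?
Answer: Rational(-2729, 2115) ≈ -1.2903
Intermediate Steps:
Function('t')(F, N) = -7
B = -359 (B = Add(758, -1117) = -359)
Mul(Add(Function('t')(29, -8), 2736), Pow(Add(-1756, B), -1)) = Mul(Add(-7, 2736), Pow(Add(-1756, -359), -1)) = Mul(2729, Pow(-2115, -1)) = Mul(2729, Rational(-1, 2115)) = Rational(-2729, 2115)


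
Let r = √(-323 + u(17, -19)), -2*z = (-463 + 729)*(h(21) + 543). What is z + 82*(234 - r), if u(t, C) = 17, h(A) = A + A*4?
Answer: -66996 - 246*I*√34 ≈ -66996.0 - 1434.4*I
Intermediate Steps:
h(A) = 5*A (h(A) = A + 4*A = 5*A)
z = -86184 (z = -(-463 + 729)*(5*21 + 543)/2 = -133*(105 + 543) = -133*648 = -½*172368 = -86184)
r = 3*I*√34 (r = √(-323 + 17) = √(-306) = 3*I*√34 ≈ 17.493*I)
z + 82*(234 - r) = -86184 + 82*(234 - 3*I*√34) = -86184 + (19188 - 246*I*√34) = -66996 - 246*I*√34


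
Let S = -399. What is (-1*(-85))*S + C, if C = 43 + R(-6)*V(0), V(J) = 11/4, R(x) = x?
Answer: -67777/2 ≈ -33889.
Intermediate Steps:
V(J) = 11/4 (V(J) = 11*(¼) = 11/4)
C = 53/2 (C = 43 - 6*11/4 = 43 - 33/2 = 53/2 ≈ 26.500)
(-1*(-85))*S + C = -1*(-85)*(-399) + 53/2 = 85*(-399) + 53/2 = -33915 + 53/2 = -67777/2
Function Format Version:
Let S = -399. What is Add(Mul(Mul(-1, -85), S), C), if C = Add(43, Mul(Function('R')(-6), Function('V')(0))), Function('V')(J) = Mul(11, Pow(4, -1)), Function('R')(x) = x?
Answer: Rational(-67777, 2) ≈ -33889.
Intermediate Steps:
Function('V')(J) = Rational(11, 4) (Function('V')(J) = Mul(11, Rational(1, 4)) = Rational(11, 4))
C = Rational(53, 2) (C = Add(43, Mul(-6, Rational(11, 4))) = Add(43, Rational(-33, 2)) = Rational(53, 2) ≈ 26.500)
Add(Mul(Mul(-1, -85), S), C) = Add(Mul(Mul(-1, -85), -399), Rational(53, 2)) = Add(Mul(85, -399), Rational(53, 2)) = Add(-33915, Rational(53, 2)) = Rational(-67777, 2)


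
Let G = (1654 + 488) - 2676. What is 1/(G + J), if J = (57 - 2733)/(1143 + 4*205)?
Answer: -1963/1050918 ≈ -0.0018679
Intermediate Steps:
J = -2676/1963 (J = -2676/(1143 + 820) = -2676/1963 ≈ -1.3632)
G = -534 (G = 2142 - 2676 = -534)
1/(G + J) = 1/(-534 - 2676/1963) = 1/(-1050918/1963) = -1963/1050918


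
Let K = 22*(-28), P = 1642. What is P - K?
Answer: 2258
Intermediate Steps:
K = -616
P - K = 1642 - 1*(-616) = 1642 + 616 = 2258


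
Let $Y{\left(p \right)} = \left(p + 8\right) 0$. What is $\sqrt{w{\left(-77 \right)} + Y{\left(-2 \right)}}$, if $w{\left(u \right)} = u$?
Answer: $i \sqrt{77} \approx 8.775 i$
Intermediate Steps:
$Y{\left(p \right)} = 0$ ($Y{\left(p \right)} = \left(8 + p\right) 0 = 0$)
$\sqrt{w{\left(-77 \right)} + Y{\left(-2 \right)}} = \sqrt{-77 + 0} = \sqrt{-77} = i \sqrt{77}$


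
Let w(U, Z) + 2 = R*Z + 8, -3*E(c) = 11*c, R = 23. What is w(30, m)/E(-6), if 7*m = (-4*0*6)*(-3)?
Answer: 3/11 ≈ 0.27273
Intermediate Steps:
E(c) = -11*c/3
m = 0 (m = ((-4*0*6)*(-3))/7 = ((0*6)*(-3))/7 = (0*(-3))/7 = (⅐)*0 = 0)
w(U, Z) = 6 + 23*Z (w(U, Z) = -2 + (23*Z + 8) = -2 + (8 + 23*Z) = 6 + 23*Z)
w(30, m)/E(-6) = (6 + 23*0)/((-11/3*(-6))) = (6 + 0)/22 = 6*(1/22) = 3/11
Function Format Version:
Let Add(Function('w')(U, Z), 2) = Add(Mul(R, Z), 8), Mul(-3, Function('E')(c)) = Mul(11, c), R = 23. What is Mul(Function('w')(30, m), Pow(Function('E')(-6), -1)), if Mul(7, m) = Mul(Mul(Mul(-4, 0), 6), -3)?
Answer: Rational(3, 11) ≈ 0.27273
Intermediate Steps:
Function('E')(c) = Mul(Rational(-11, 3), c) (Function('E')(c) = Mul(Rational(-1, 3), Mul(11, c)) = Mul(Rational(-11, 3), c))
m = 0 (m = Mul(Rational(1, 7), Mul(Mul(Mul(-4, 0), 6), -3)) = Mul(Rational(1, 7), Mul(Mul(0, 6), -3)) = Mul(Rational(1, 7), Mul(0, -3)) = Mul(Rational(1, 7), 0) = 0)
Function('w')(U, Z) = Add(6, Mul(23, Z)) (Function('w')(U, Z) = Add(-2, Add(Mul(23, Z), 8)) = Add(-2, Add(8, Mul(23, Z))) = Add(6, Mul(23, Z)))
Mul(Function('w')(30, m), Pow(Function('E')(-6), -1)) = Mul(Add(6, Mul(23, 0)), Pow(Mul(Rational(-11, 3), -6), -1)) = Mul(Add(6, 0), Pow(22, -1)) = Mul(6, Rational(1, 22)) = Rational(3, 11)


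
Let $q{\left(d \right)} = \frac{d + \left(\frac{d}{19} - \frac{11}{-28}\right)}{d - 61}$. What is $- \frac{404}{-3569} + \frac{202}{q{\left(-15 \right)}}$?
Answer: $\frac{29152274380}{29233679} \approx 997.21$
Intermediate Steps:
$q{\left(d \right)} = \frac{\frac{11}{28} + \frac{20 d}{19}}{-61 + d}$ ($q{\left(d \right)} = \frac{d + \left(d \frac{1}{19} - - \frac{11}{28}\right)}{-61 + d} = \frac{d + \left(\frac{d}{19} + \frac{11}{28}\right)}{-61 + d} = \frac{d + \left(\frac{11}{28} + \frac{d}{19}\right)}{-61 + d} = \frac{\frac{11}{28} + \frac{20 d}{19}}{-61 + d}$)
$- \frac{404}{-3569} + \frac{202}{q{\left(-15 \right)}} = - \frac{404}{-3569} + \frac{202}{\frac{1}{532} \frac{1}{-61 - 15} \left(209 + 560 \left(-15\right)\right)} = \left(-404\right) \left(- \frac{1}{3569}\right) + \frac{202}{\frac{1}{532} \frac{1}{-76} \left(209 - 8400\right)} = \frac{404}{3569} + \frac{202}{\frac{1}{532} \left(- \frac{1}{76}\right) \left(-8191\right)} = \frac{404}{3569} + \frac{202}{\frac{8191}{40432}} = \frac{404}{3569} + 202 \cdot \frac{40432}{8191} = \frac{404}{3569} + \frac{8167264}{8191} = \frac{29152274380}{29233679}$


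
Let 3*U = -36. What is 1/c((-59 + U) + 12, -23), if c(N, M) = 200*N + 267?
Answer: -1/11533 ≈ -8.6708e-5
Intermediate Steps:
U = -12 (U = (1/3)*(-36) = -12)
c(N, M) = 267 + 200*N
1/c((-59 + U) + 12, -23) = 1/(267 + 200*((-59 - 12) + 12)) = 1/(267 + 200*(-71 + 12)) = 1/(267 + 200*(-59)) = 1/(267 - 11800) = 1/(-11533) = -1/11533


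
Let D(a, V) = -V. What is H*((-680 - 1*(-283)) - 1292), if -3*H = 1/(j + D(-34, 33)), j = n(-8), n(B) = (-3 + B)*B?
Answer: 563/55 ≈ 10.236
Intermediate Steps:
n(B) = B*(-3 + B)
j = 88 (j = -8*(-3 - 8) = -8*(-11) = 88)
H = -1/165 (H = -1/(3*(88 - 1*33)) = -1/(3*(88 - 33)) = -1/3/55 = -1/3*1/55 = -1/165 ≈ -0.0060606)
H*((-680 - 1*(-283)) - 1292) = -((-680 - 1*(-283)) - 1292)/165 = -((-680 + 283) - 1292)/165 = -(-397 - 1292)/165 = -1/165*(-1689) = 563/55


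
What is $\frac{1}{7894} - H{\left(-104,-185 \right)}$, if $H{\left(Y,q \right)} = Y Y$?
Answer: $- \frac{85381503}{7894} \approx -10816.0$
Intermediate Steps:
$H{\left(Y,q \right)} = Y^{2}$
$\frac{1}{7894} - H{\left(-104,-185 \right)} = \frac{1}{7894} - \left(-104\right)^{2} = \frac{1}{7894} - 10816 = - \frac{85381503}{7894}$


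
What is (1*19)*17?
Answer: 323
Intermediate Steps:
(1*19)*17 = 19*17 = 323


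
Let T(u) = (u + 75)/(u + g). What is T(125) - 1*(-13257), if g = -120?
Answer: 13297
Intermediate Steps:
T(u) = (75 + u)/(-120 + u) (T(u) = (u + 75)/(u - 120) = (75 + u)/(-120 + u))
T(125) - 1*(-13257) = (75 + 125)/(-120 + 125) - 1*(-13257) = 200/5 + 13257 = (⅕)*200 + 13257 = 40 + 13257 = 13297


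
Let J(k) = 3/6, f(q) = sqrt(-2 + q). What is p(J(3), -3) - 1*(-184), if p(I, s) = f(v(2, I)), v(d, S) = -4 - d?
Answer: 184 + 2*I*sqrt(2) ≈ 184.0 + 2.8284*I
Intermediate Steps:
J(k) = 1/2 (J(k) = 3*(1/6) = 1/2)
p(I, s) = 2*I*sqrt(2) (p(I, s) = sqrt(-2 + (-4 - 1*2)) = sqrt(-2 + (-4 - 2)) = sqrt(-2 - 6) = sqrt(-8) = 2*I*sqrt(2))
p(J(3), -3) - 1*(-184) = 2*I*sqrt(2) - 1*(-184) = 2*I*sqrt(2) + 184 = 184 + 2*I*sqrt(2)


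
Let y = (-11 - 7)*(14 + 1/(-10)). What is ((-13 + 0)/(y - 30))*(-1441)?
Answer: -93665/1401 ≈ -66.856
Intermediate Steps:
y = -1251/5 (y = -18*(14 - ⅒) = -18*139/10 = -1251/5 ≈ -250.20)
((-13 + 0)/(y - 30))*(-1441) = ((-13 + 0)/(-1251/5 - 30))*(-1441) = -13/(-1401/5)*(-1441) = -13*(-5/1401)*(-1441) = (65/1401)*(-1441) = -93665/1401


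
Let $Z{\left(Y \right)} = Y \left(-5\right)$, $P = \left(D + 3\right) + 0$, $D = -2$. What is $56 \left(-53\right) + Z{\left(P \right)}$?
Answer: $-2973$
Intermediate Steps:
$P = 1$ ($P = \left(-2 + 3\right) + 0 = 1 + 0 = 1$)
$Z{\left(Y \right)} = - 5 Y$
$56 \left(-53\right) + Z{\left(P \right)} = 56 \left(-53\right) - 5 = -2968 - 5 = -2973$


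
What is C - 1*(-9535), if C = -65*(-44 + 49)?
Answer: 9210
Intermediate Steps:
C = -325 (C = -65*5 = -325)
C - 1*(-9535) = -325 - 1*(-9535) = -325 + 9535 = 9210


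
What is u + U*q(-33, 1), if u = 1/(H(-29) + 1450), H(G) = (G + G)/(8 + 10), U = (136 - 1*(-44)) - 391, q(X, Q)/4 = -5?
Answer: 54948629/13021 ≈ 4220.0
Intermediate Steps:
q(X, Q) = -20 (q(X, Q) = 4*(-5) = -20)
U = -211 (U = (136 + 44) - 391 = 180 - 391 = -211)
H(G) = G/9 (H(G) = (2*G)/18 = (2*G)*(1/18) = G/9)
u = 9/13021 (u = 1/((⅑)*(-29) + 1450) = 1/(-29/9 + 1450) = 1/(13021/9) = 9/13021 ≈ 0.00069119)
u + U*q(-33, 1) = 9/13021 - 211*(-20) = 9/13021 + 4220 = 54948629/13021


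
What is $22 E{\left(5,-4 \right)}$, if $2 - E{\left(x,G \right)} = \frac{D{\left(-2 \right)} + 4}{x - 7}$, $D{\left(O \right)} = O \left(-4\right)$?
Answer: $176$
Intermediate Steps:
$D{\left(O \right)} = - 4 O$
$E{\left(x,G \right)} = 2 - \frac{12}{-7 + x}$ ($E{\left(x,G \right)} = 2 - \frac{\left(-4\right) \left(-2\right) + 4}{x - 7} = 2 - \frac{8 + 4}{-7 + x} = 2 - \frac{12}{-7 + x}$)
$22 E{\left(5,-4 \right)} = 22 \frac{2 \left(-13 + 5\right)}{-7 + 5} = 22 \cdot 2 \frac{1}{-2} \left(-8\right) = 22 \cdot 2 \left(- \frac{1}{2}\right) \left(-8\right) = 22 \cdot 8 = 176$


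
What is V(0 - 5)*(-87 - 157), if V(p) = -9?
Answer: 2196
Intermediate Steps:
V(0 - 5)*(-87 - 157) = -9*(-87 - 157) = -9*(-244) = 2196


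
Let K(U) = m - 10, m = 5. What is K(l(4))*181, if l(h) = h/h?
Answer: -905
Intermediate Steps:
l(h) = 1
K(U) = -5 (K(U) = 5 - 10 = -5)
K(l(4))*181 = -5*181 = -905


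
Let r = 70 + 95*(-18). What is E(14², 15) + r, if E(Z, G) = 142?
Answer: -1498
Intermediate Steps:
r = -1640 (r = 70 - 1710 = -1640)
E(14², 15) + r = 142 - 1640 = -1498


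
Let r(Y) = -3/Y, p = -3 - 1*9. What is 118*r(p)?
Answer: 59/2 ≈ 29.500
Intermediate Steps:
p = -12 (p = -3 - 9 = -12)
118*r(p) = 118*(-3/(-12)) = 118*(-3*(-1/12)) = 118*(¼) = 59/2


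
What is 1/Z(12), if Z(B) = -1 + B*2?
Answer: 1/23 ≈ 0.043478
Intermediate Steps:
Z(B) = -1 + 2*B
1/Z(12) = 1/(-1 + 2*12) = 1/(-1 + 24) = 1/23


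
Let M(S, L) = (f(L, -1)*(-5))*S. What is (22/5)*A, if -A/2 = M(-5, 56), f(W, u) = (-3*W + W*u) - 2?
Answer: 49720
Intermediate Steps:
f(W, u) = -2 - 3*W + W*u
M(S, L) = S*(10 + 20*L) (M(S, L) = ((-2 - 3*L + L*(-1))*(-5))*S = ((-2 - 3*L - L)*(-5))*S = ((-2 - 4*L)*(-5))*S = (10 + 20*L)*S = S*(10 + 20*L))
A = 11300 (A = -20*(-5)*(1 + 2*56) = -20*(-5)*(1 + 112) = -20*(-5)*113 = -2*(-5650) = 11300)
(22/5)*A = (22/5)*11300 = 49720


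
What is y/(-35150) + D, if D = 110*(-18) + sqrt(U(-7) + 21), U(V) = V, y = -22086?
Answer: -34787457/17575 + sqrt(14) ≈ -1975.6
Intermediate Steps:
D = -1980 + sqrt(14) (D = 110*(-18) + sqrt(-7 + 21) = -1980 + sqrt(14) ≈ -1976.3)
y/(-35150) + D = -22086/(-35150) + (-1980 + sqrt(14)) = -22086*(-1/35150) + (-1980 + sqrt(14)) = 11043/17575 + (-1980 + sqrt(14)) = -34787457/17575 + sqrt(14)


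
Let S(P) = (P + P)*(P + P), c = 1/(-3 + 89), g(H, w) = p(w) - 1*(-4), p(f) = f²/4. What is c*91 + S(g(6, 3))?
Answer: 27057/172 ≈ 157.31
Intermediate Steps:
p(f) = f²/4 (p(f) = f²*(¼) = f²/4)
g(H, w) = 4 + w²/4 (g(H, w) = w²/4 - 1*(-4) = w²/4 + 4 = 4 + w²/4)
c = 1/86 ≈ 0.011628
S(P) = 4*P² (S(P) = (2*P)*(2*P) = 4*P²)
c*91 + S(g(6, 3)) = (1/86)*91 + 4*(4 + (¼)*3²)² = 91/86 + 4*(4 + (¼)*9)² = 91/86 + 4*(4 + 9/4)² = 91/86 + 4*(25/4)² = 91/86 + 4*(625/16) = 91/86 + 625/4 = 27057/172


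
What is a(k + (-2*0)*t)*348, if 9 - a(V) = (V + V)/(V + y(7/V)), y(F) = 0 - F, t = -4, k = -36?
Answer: 3135132/1289 ≈ 2432.2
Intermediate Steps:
y(F) = -F
a(V) = 9 - 2*V/(V - 7/V) (a(V) = 9 - (V + V)/(V - 7/V) = 9 - 2*V/(V - 7/V))
a(k + (-2*0)*t)*348 = (7*(-9 + (-36 - 2*0*(-4))**2)/(-7 + (-36 - 2*0*(-4))**2))*348 = (7*(-9 + (-36 + 0*(-4))**2)/(-7 + (-36 + 0*(-4))**2))*348 = (7*(-9 + (-36 + 0)**2)/(-7 + (-36 + 0)**2))*348 = (7*(-9 + (-36)**2)/(-7 + (-36)**2))*348 = (7*(-9 + 1296)/(-7 + 1296))*348 = (7*1287/1289)*348 = (7*(1/1289)*1287)*348 = (9009/1289)*348 = 3135132/1289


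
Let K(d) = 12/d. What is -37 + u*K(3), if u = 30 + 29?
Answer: 199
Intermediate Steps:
u = 59
-37 + u*K(3) = -37 + 59*(12/3) = -37 + 59*(12*(⅓)) = -37 + 59*4 = -37 + 236 = 199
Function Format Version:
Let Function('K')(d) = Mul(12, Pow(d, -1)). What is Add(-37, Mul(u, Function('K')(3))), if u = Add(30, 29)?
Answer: 199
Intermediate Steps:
u = 59
Add(-37, Mul(u, Function('K')(3))) = Add(-37, Mul(59, Mul(12, Pow(3, -1)))) = Add(-37, Mul(59, Mul(12, Rational(1, 3)))) = Add(-37, Mul(59, 4)) = Add(-37, 236) = 199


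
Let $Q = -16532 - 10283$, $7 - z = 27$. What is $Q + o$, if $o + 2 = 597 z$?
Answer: $-38757$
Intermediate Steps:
$z = -20$ ($z = 7 - 27 = -20$)
$Q = -26815$ ($Q = -16532 - 10283 = -26815$)
$o = -11942$ ($o = -2 + 597 \left(-20\right) = -2 - 11940 = -11942$)
$Q + o = -26815 - 11942 = -38757$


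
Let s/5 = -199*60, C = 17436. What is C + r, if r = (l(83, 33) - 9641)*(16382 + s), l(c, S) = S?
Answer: 416216780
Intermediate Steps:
s = -59700 (s = 5*(-199*60) = 5*(-11940) = -59700)
r = 416199344 (r = (33 - 9641)*(16382 - 59700) = -9608*(-43318) = 416199344)
C + r = 17436 + 416199344 = 416216780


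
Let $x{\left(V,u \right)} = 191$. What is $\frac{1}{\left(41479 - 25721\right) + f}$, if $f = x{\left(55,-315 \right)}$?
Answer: $\frac{1}{15949} \approx 6.27 \cdot 10^{-5}$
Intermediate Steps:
$f = 191$
$\frac{1}{\left(41479 - 25721\right) + f} = \frac{1}{\left(41479 - 25721\right) + 191} = \frac{1}{15758 + 191} = \frac{1}{15949}$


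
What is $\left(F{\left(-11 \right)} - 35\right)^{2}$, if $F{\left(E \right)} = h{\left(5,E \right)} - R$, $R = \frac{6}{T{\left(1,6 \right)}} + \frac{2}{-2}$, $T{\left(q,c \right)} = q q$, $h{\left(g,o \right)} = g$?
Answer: $1225$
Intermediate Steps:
$T{\left(q,c \right)} = q^{2}$
$R = 5$ ($R = \frac{6}{1^{2}} + \frac{2}{-2} = \frac{6}{1} + 2 \left(- \frac{1}{2}\right) = 6 \cdot 1 - 1 = 6 - 1 = 5$)
$F{\left(E \right)} = 0$ ($F{\left(E \right)} = 5 - 5 = 0$)
$\left(F{\left(-11 \right)} - 35\right)^{2} = \left(0 - 35\right)^{2} = \left(-35\right)^{2} = 1225$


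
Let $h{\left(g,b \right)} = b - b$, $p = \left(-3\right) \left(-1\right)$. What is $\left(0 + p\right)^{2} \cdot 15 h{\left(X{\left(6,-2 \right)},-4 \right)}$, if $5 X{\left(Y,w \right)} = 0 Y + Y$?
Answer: $0$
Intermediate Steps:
$X{\left(Y,w \right)} = \frac{Y}{5}$ ($X{\left(Y,w \right)} = \frac{0 Y + Y}{5} = \frac{0 + Y}{5} = \frac{Y}{5}$)
$p = 3$
$h{\left(g,b \right)} = 0$
$\left(0 + p\right)^{2} \cdot 15 h{\left(X{\left(6,-2 \right)},-4 \right)} = \left(0 + 3\right)^{2} \cdot 15 \cdot 0 = 3^{2} \cdot 15 \cdot 0 = 9 \cdot 15 \cdot 0 = 135 \cdot 0 = 0$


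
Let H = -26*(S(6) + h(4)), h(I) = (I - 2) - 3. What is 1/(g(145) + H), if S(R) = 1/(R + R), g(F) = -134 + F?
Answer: 6/209 ≈ 0.028708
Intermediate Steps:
S(R) = 1/(2*R)
h(I) = -5 + I (h(I) = (-2 + I) - 3 = -5 + I)
H = 143/6 (H = -26*((½)/6 + (-5 + 4)) = -26*((½)*(⅙) - 1) = -26*(1/12 - 1) = -26*(-11/12) = 143/6 ≈ 23.833)
1/(g(145) + H) = 1/((-134 + 145) + 143/6) = 1/(11 + 143/6) = 1/(209/6) = 6/209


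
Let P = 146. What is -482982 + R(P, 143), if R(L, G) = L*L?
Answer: -461666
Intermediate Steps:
R(L, G) = L**2
-482982 + R(P, 143) = -482982 + 146**2 = -482982 + 21316 = -461666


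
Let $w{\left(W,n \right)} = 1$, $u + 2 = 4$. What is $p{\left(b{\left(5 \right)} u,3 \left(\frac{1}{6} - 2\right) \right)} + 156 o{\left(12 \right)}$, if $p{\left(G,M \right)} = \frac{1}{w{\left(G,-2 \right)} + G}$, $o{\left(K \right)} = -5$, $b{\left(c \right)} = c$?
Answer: $- \frac{8579}{11} \approx -779.91$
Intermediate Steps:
$u = 2$ ($u = -2 + 4 = 2$)
$p{\left(G,M \right)} = \frac{1}{1 + G}$
$p{\left(b{\left(5 \right)} u,3 \left(\frac{1}{6} - 2\right) \right)} + 156 o{\left(12 \right)} = \frac{1}{1 + 5 \cdot 2} + 156 \left(-5\right) = \frac{1}{1 + 10} - 780 = \frac{1}{11} - 780 = - \frac{8579}{11}$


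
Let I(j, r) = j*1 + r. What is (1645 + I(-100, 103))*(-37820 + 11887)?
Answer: -42737584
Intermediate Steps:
I(j, r) = j + r
(1645 + I(-100, 103))*(-37820 + 11887) = (1645 + (-100 + 103))*(-37820 + 11887) = (1645 + 3)*(-25933) = 1648*(-25933) = -42737584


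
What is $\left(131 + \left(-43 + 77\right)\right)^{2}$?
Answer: $27225$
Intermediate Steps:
$\left(131 + \left(-43 + 77\right)\right)^{2} = \left(131 + 34\right)^{2} = 165^{2} = 27225$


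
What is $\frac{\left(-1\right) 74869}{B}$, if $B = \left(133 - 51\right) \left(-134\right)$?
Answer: $\frac{74869}{10988} \approx 6.8137$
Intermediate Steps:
$B = -10988$ ($B = 82 \left(-134\right) = -10988$)
$\frac{\left(-1\right) 74869}{B} = \frac{\left(-1\right) 74869}{-10988} = \left(-74869\right) \left(- \frac{1}{10988}\right) = \frac{74869}{10988}$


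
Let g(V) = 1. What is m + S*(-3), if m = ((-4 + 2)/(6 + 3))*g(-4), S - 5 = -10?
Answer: 133/9 ≈ 14.778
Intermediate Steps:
S = -5 (S = 5 - 10 = -5)
m = -2/9 (m = ((-4 + 2)/(6 + 3))*1 = -2/9*1 = -2/9 ≈ -0.22222)
m + S*(-3) = -2/9 - 5*(-3) = -2/9 + 15 = 133/9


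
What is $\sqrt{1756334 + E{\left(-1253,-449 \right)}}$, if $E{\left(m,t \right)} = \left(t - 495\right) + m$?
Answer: $11 \sqrt{14497} \approx 1324.4$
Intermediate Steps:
$E{\left(m,t \right)} = -495 + m + t$ ($E{\left(m,t \right)} = \left(-495 + t\right) + m = -495 + m + t$)
$\sqrt{1756334 + E{\left(-1253,-449 \right)}} = \sqrt{1756334 - 2197} = \sqrt{1754137} = 11 \sqrt{14497}$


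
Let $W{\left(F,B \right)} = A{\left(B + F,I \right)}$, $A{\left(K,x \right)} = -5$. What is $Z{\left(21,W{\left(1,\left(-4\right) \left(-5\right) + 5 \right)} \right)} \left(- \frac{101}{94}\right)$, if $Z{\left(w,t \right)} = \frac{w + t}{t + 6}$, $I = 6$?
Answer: $- \frac{808}{47} \approx -17.191$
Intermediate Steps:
$W{\left(F,B \right)} = -5$
$Z{\left(w,t \right)} = \frac{t + w}{6 + t}$
$Z{\left(21,W{\left(1,\left(-4\right) \left(-5\right) + 5 \right)} \right)} \left(- \frac{101}{94}\right) = \frac{-5 + 21}{6 - 5} \left(- \frac{101}{94}\right) = 1^{-1} \cdot 16 \left(\left(-101\right) \frac{1}{94}\right) = 1 \cdot 16 \left(- \frac{101}{94}\right) = 16 \left(- \frac{101}{94}\right) = - \frac{808}{47}$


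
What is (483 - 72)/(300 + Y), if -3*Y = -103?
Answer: 1233/1003 ≈ 1.2293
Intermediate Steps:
Y = 103/3 (Y = -⅓*(-103) = 103/3 ≈ 34.333)
(483 - 72)/(300 + Y) = (483 - 72)/(300 + 103/3) = 411/(1003/3) = 411*(3/1003) = 1233/1003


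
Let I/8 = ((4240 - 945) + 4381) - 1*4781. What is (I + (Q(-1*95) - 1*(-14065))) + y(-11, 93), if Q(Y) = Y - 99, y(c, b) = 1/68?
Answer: 2518109/68 ≈ 37031.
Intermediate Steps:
I = 23160 (I = 8*(((4240 - 945) + 4381) - 1*4781) = 8*((3295 + 4381) - 4781) = 8*(7676 - 4781) = 8*2895 = 23160)
y(c, b) = 1/68
Q(Y) = -99 + Y
(I + (Q(-1*95) - 1*(-14065))) + y(-11, 93) = (23160 + ((-99 - 1*95) - 1*(-14065))) + 1/68 = (23160 + ((-99 - 95) + 14065)) + 1/68 = (23160 + (-194 + 14065)) + 1/68 = (23160 + 13871) + 1/68 = 37031 + 1/68 = 2518109/68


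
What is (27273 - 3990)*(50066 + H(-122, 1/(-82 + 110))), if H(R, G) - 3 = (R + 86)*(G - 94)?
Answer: 8711613846/7 ≈ 1.2445e+9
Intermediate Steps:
H(R, G) = 3 + (-94 + G)*(86 + R) (H(R, G) = 3 + (R + 86)*(G - 94) = 3 + (86 + R)*(-94 + G) = 3 + (-94 + G)*(86 + R))
(27273 - 3990)*(50066 + H(-122, 1/(-82 + 110))) = (27273 - 3990)*(50066 + (-8081 - 94*(-122) + 86/(-82 + 110) - 122/(-82 + 110))) = 23283*(50066 + (-8081 + 11468 + 86/28 - 122/28)) = 23283*(50066 + (-8081 + 11468 + 86*(1/28) + (1/28)*(-122))) = 23283*(50066 + (-8081 + 11468 + 43/14 - 61/14)) = 23283*(50066 + 23700/7) = 23283*(374162/7) = 8711613846/7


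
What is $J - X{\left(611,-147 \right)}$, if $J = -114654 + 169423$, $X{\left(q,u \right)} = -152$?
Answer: $54921$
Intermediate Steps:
$J = 54769$
$J - X{\left(611,-147 \right)} = 54769 - -152 = 54769 + 152 = 54921$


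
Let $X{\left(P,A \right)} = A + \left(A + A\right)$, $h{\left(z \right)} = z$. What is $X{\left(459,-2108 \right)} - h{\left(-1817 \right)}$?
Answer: $-4507$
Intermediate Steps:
$X{\left(P,A \right)} = 3 A$ ($X{\left(P,A \right)} = A + 2 A = 3 A$)
$X{\left(459,-2108 \right)} - h{\left(-1817 \right)} = 3 \left(-2108\right) - -1817 = -6324 + 1817 = -4507$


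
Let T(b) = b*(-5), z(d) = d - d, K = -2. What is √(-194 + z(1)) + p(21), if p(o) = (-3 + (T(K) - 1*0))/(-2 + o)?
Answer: 7/19 + I*√194 ≈ 0.36842 + 13.928*I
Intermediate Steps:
z(d) = 0
T(b) = -5*b
p(o) = 7/(-2 + o) (p(o) = (-3 + (-5*(-2) - 1*0))/(-2 + o) = (-3 + (10 + 0))/(-2 + o) = (-3 + 10)/(-2 + o) = 7/(-2 + o))
√(-194 + z(1)) + p(21) = √(-194 + 0) + 7/(-2 + 21) = √(-194) + 7/19 = I*√194 + 7*(1/19) = I*√194 + 7/19 = 7/19 + I*√194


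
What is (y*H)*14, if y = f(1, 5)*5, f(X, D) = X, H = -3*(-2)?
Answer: 420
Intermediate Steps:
H = 6
y = 5 (y = 1*5 = 5)
(y*H)*14 = (5*6)*14 = 30*14 = 420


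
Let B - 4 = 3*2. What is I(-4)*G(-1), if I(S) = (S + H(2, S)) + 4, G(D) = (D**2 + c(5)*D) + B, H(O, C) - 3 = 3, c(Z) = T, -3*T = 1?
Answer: 68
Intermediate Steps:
T = -1/3 (T = -1/3*1 = -1/3 ≈ -0.33333)
c(Z) = -1/3
H(O, C) = 6 (H(O, C) = 3 + 3 = 6)
B = 10 (B = 4 + 3*2 = 4 + 6 = 10)
G(D) = 10 + D**2 - D/3 (G(D) = (D**2 - D/3) + 10 = 10 + D**2 - D/3)
I(S) = 10 + S (I(S) = (S + 6) + 4 = (6 + S) + 4 = 10 + S)
I(-4)*G(-1) = (10 - 4)*(10 + (-1)**2 - 1/3*(-1)) = 6*(10 + 1 + 1/3) = 6*(34/3) = 68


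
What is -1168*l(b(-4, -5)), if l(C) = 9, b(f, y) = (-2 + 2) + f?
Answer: -10512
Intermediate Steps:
b(f, y) = f (b(f, y) = 0 + f = f)
-1168*l(b(-4, -5)) = -1168*9 = -10512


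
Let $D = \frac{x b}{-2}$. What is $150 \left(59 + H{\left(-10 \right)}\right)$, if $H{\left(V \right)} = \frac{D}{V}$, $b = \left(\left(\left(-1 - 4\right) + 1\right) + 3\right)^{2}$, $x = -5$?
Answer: $\frac{17625}{2} \approx 8812.5$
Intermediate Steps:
$b = 1$ ($b = \left(\left(-5 + 1\right) + 3\right)^{2} = \left(-4 + 3\right)^{2} = \left(-1\right)^{2} = 1$)
$D = \frac{5}{2}$ ($D = \frac{\left(-5\right) 1}{-2} = \left(-5\right) \left(- \frac{1}{2}\right) = \frac{5}{2} \approx 2.5$)
$H{\left(V \right)} = \frac{5}{2 V}$
$150 \left(59 + H{\left(-10 \right)}\right) = 150 \left(59 + \frac{5}{2 \left(-10\right)}\right) = 150 \left(59 + \frac{5}{2} \left(- \frac{1}{10}\right)\right) = 150 \left(59 - \frac{1}{4}\right) = 150 \cdot \frac{235}{4} = \frac{17625}{2}$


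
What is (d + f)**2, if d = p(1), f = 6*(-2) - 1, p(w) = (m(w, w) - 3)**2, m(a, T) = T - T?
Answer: 16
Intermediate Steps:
m(a, T) = 0
p(w) = 9 (p(w) = (0 - 3)**2 = (-3)**2 = 9)
f = -13 (f = -12 - 1 = -13)
d = 9
(d + f)**2 = (9 - 13)**2 = (-4)**2 = 16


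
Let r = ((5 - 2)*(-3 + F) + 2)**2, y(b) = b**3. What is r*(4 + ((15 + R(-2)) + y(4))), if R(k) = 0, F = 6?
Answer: 10043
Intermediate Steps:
r = 121 (r = ((5 - 2)*(-3 + 6) + 2)**2 = (3*3 + 2)**2 = (9 + 2)**2 = 11**2 = 121)
r*(4 + ((15 + R(-2)) + y(4))) = 121*(4 + ((15 + 0) + 4**3)) = 121*(4 + (15 + 64)) = 121*(4 + 79) = 121*83 = 10043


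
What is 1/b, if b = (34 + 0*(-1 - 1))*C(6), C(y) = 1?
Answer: 1/34 ≈ 0.029412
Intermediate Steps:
b = 34 (b = (34 + 0*(-1 - 1))*1 = (34 + 0*(-2))*1 = (34 + 0)*1 = 34*1 = 34)
1/b = 1/34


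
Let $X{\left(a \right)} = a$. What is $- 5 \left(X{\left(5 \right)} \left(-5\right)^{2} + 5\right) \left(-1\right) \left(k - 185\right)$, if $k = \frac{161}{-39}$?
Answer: $- \frac{368800}{3} \approx -1.2293 \cdot 10^{5}$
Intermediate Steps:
$k = - \frac{161}{39}$ ($k = 161 \left(- \frac{1}{39}\right) = - \frac{161}{39} \approx -4.1282$)
$- 5 \left(X{\left(5 \right)} \left(-5\right)^{2} + 5\right) \left(-1\right) \left(k - 185\right) = - 5 \left(5 \left(-5\right)^{2} + 5\right) \left(-1\right) \left(- \frac{161}{39} - 185\right) = - 5 \left(5 \cdot 25 + 5\right) \left(-1\right) \left(- \frac{161}{39} - 185\right) = - 5 \left(125 + 5\right) \left(-1\right) \left(- \frac{7376}{39}\right) = \left(-5\right) 130 \left(-1\right) \left(- \frac{7376}{39}\right) = \left(-650\right) \left(-1\right) \left(- \frac{7376}{39}\right) = 650 \left(- \frac{7376}{39}\right) = - \frac{368800}{3}$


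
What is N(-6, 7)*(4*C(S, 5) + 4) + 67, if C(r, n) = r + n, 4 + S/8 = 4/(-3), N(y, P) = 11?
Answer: -4639/3 ≈ -1546.3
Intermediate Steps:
S = -128/3 (S = -32 + 8*(4/(-3)) = -32 + 8*(4*(-1/3)) = -32 + 8*(-4/3) = -32 - 32/3 = -128/3 ≈ -42.667)
C(r, n) = n + r
N(-6, 7)*(4*C(S, 5) + 4) + 67 = 11*(4*(5 - 128/3) + 4) + 67 = 11*(4*(-113/3) + 4) + 67 = 11*(-452/3 + 4) + 67 = 11*(-440/3) + 67 = -4840/3 + 67 = -4639/3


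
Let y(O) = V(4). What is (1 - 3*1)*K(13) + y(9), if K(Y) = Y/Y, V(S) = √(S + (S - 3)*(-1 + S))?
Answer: -2 + √7 ≈ 0.64575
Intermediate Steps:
V(S) = √(S + (-1 + S)*(-3 + S)) (V(S) = √(S + (-3 + S)*(-1 + S)) = √(S + (-1 + S)*(-3 + S)))
y(O) = √7 (y(O) = √(3 + 4² - 3*4) = √(3 + 16 - 12) = √7)
K(Y) = 1
(1 - 3*1)*K(13) + y(9) = (1 - 3*1)*1 + √7 = (1 - 3)*1 + √7 = -2*1 + √7 = -2 + √7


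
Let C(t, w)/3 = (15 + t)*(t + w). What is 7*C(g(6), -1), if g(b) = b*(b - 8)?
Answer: -819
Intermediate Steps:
g(b) = b*(-8 + b)
C(t, w) = 3*(15 + t)*(t + w) (C(t, w) = 3*((15 + t)*(t + w)) = 3*(15 + t)*(t + w))
7*C(g(6), -1) = 7*(3*(6*(-8 + 6))**2 + 45*(6*(-8 + 6)) + 45*(-1) + 3*(6*(-8 + 6))*(-1)) = 7*(3*(6*(-2))**2 + 45*(6*(-2)) - 45 + 3*(6*(-2))*(-1)) = 7*(3*(-12)**2 + 45*(-12) - 45 + 3*(-12)*(-1)) = 7*(3*144 - 540 - 45 + 36) = 7*(432 - 540 - 45 + 36) = 7*(-117) = -819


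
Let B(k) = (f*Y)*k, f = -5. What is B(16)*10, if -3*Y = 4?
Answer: 3200/3 ≈ 1066.7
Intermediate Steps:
Y = -4/3 (Y = -1/3*4 = -4/3 ≈ -1.3333)
B(k) = 20*k/3 (B(k) = (-5*(-4/3))*k = 20*k/3)
B(16)*10 = ((20/3)*16)*10 = (320/3)*10 = 3200/3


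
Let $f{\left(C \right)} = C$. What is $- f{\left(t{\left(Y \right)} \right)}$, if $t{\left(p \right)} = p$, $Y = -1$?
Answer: $1$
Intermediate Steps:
$- f{\left(t{\left(Y \right)} \right)} = \left(-1\right) \left(-1\right) = 1$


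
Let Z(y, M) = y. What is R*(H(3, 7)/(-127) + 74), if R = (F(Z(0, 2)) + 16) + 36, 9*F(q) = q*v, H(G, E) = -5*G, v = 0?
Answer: 489476/127 ≈ 3854.1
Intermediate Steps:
F(q) = 0 (F(q) = (q*0)/9 = (⅑)*0 = 0)
R = 52 (R = (0 + 16) + 36 = 16 + 36 = 52)
R*(H(3, 7)/(-127) + 74) = 52*(-5*3/(-127) + 74) = 52*(-15*(-1/127) + 74) = 52*(15/127 + 74) = 52*(9413/127) = 489476/127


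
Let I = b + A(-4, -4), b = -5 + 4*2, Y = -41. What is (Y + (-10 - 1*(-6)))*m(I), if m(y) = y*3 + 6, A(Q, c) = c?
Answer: -135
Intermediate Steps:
b = 3 (b = -5 + 8 = 3)
I = -1 (I = 3 - 4 = -1)
m(y) = 6 + 3*y (m(y) = 3*y + 6 = 6 + 3*y)
(Y + (-10 - 1*(-6)))*m(I) = (-41 + (-10 - 1*(-6)))*(6 + 3*(-1)) = (-41 + (-10 + 6))*(6 - 3) = (-41 - 4)*3 = -45*3 = -135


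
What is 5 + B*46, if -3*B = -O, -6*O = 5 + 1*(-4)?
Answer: 22/9 ≈ 2.4444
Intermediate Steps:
O = -⅙ (O = -(5 + 1*(-4))/6 = -(5 - 4)/6 = -⅙*1 = -⅙ ≈ -0.16667)
B = -1/18 (B = -(-1)*(-1)/(3*6) = -⅓*⅙ = -1/18 ≈ -0.055556)
5 + B*46 = 5 - 1/18*46 = 5 - 23/9 = 22/9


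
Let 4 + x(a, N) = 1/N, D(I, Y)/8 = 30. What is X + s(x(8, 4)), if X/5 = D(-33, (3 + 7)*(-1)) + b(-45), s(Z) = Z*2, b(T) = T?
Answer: 1935/2 ≈ 967.50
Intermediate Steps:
D(I, Y) = 240 (D(I, Y) = 8*30 = 240)
x(a, N) = -4 + 1/N
s(Z) = 2*Z
X = 975 (X = 5*(240 - 45) = 5*195 = 975)
X + s(x(8, 4)) = 975 + 2*(-4 + 1/4) = 975 + 2*(-15/4) = 975 - 15/2 = 1935/2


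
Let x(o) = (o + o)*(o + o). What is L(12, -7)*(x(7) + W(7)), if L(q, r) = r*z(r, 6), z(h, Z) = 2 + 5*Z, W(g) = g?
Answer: -45472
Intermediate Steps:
x(o) = 4*o**2 (x(o) = (2*o)*(2*o) = 4*o**2)
L(q, r) = 32*r (L(q, r) = r*(2 + 5*6) = r*(2 + 30) = r*32 = 32*r)
L(12, -7)*(x(7) + W(7)) = (32*(-7))*(4*7**2 + 7) = -224*(4*49 + 7) = -224*(196 + 7) = -224*203 = -45472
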